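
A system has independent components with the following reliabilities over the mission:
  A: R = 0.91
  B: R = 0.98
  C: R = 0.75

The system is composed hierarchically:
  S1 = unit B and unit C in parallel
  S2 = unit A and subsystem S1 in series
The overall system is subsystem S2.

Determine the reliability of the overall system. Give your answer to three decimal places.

Parallel (B and C): 1 − (1 − 0.98000)(1 − 0.75000) = 0.99500
Series (A and [0.99500]): 0.91000 × 0.99500 = 0.905

0.905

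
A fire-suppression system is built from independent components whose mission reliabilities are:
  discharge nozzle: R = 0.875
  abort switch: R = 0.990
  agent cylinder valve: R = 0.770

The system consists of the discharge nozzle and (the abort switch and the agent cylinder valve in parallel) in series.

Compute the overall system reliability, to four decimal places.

0.8730

Parallel (abort switch and agent cylinder valve): 1 − (1 − 0.990000)(1 − 0.770000) = 0.997700
Series (discharge nozzle and [0.997700]): 0.875000 × 0.997700 = 0.8730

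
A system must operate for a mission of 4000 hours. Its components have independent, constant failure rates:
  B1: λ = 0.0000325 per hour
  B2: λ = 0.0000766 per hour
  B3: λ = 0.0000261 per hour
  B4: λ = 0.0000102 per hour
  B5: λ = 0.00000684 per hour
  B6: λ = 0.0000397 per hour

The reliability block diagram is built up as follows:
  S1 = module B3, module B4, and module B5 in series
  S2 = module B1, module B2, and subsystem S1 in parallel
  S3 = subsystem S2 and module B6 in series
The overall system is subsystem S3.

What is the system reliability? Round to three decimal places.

0.849

R(B1) = exp(−0.0000325 × 4000) = 0.87810
R(B2) = exp(−0.0000766 × 4000) = 0.73609
R(B3) = exp(−0.0000261 × 4000) = 0.90086
R(B4) = exp(−0.0000102 × 4000) = 0.96002
R(B5) = exp(−0.00000684 × 4000) = 0.97301
R(B6) = exp(−0.0000397 × 4000) = 0.85317
Series (B3, B4, and B5): 0.90086 × 0.96002 × 0.97301 = 0.84150
Parallel (B1, B2, and [0.84150]): 1 − (1 − 0.87810)(1 − 0.73609)(1 − 0.84150) = 0.99490
Series ([0.99490] and B6): 0.99490 × 0.85317 = 0.849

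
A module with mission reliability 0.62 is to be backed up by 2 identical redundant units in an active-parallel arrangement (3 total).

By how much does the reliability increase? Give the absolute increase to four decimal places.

R_before = 0.62
R_after = 1 − (1 − 0.62)^3 = 0.9451
ΔR = 0.9451 − 0.62 = 0.3251

0.3251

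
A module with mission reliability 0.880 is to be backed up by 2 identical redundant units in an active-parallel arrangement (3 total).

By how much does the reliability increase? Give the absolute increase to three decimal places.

R_before = 0.880
R_after = 1 − (1 − 0.880)^3 = 0.998
ΔR = 0.998 − 0.880 = 0.118

0.118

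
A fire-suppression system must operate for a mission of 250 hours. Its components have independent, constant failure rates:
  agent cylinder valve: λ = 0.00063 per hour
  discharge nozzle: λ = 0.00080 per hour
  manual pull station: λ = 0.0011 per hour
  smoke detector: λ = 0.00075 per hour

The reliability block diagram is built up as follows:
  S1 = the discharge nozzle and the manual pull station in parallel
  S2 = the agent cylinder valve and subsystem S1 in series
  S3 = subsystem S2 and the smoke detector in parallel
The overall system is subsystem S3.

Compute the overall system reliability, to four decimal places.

0.9687

R(agent cylinder valve) = exp(−0.00063 × 250) = 0.854277
R(discharge nozzle) = exp(−0.00080 × 250) = 0.818731
R(manual pull station) = exp(−0.0011 × 250) = 0.759572
R(smoke detector) = exp(−0.00075 × 250) = 0.829029
Parallel (discharge nozzle and manual pull station): 1 − (1 − 0.818731)(1 − 0.759572) = 0.956418
Series (agent cylinder valve and [0.956418]): 0.854277 × 0.956418 = 0.817046
Parallel ([0.817046] and smoke detector): 1 − (1 − 0.817046)(1 − 0.829029) = 0.9687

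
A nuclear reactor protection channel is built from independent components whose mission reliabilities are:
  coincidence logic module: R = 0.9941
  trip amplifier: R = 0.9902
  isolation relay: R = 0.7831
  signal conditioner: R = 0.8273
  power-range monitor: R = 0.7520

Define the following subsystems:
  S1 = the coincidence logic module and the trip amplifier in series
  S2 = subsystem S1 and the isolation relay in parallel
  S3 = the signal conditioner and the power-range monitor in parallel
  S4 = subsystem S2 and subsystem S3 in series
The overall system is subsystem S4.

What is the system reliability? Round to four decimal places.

0.9539

Series (coincidence logic module and trip amplifier): 0.994100 × 0.990200 = 0.984358
Parallel ([0.984358] and isolation relay): 1 − (1 − 0.984358)(1 − 0.783100) = 0.996607
Parallel (signal conditioner and power-range monitor): 1 − (1 − 0.827300)(1 − 0.752000) = 0.957170
Series ([0.996607] and [0.957170]): 0.996607 × 0.957170 = 0.9539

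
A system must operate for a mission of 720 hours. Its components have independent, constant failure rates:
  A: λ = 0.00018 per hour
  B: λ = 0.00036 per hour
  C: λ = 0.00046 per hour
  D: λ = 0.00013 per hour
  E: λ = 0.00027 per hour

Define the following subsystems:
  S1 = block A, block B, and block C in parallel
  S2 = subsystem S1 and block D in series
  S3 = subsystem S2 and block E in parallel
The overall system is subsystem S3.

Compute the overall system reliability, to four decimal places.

R(A) = exp(−0.00018 × 720) = 0.878447
R(B) = exp(−0.00036 × 720) = 0.771669
R(C) = exp(−0.00046 × 720) = 0.718062
R(D) = exp(−0.00013 × 720) = 0.910647
R(E) = exp(−0.00027 × 720) = 0.823329
Parallel (A, B, and C): 1 − (1 − 0.878447)(1 − 0.771669)(1 − 0.718062) = 0.992175
Series ([0.992175] and D): 0.992175 × 0.910647 = 0.903521
Parallel ([0.903521] and E): 1 − (1 − 0.903521)(1 − 0.823329) = 0.9830

0.9830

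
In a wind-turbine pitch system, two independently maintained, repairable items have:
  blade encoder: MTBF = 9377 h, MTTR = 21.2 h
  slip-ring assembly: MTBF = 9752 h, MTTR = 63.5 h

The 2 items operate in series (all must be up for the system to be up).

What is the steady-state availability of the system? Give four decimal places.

0.9913

A(blade encoder) = MTBF/(MTBF+MTTR) = 9377/(9377+21.2) = 0.997744
A(slip-ring assembly) = MTBF/(MTBF+MTTR) = 9752/(9752+63.5) = 0.993531
Series availability: 0.997744 × 0.993531 = 0.9913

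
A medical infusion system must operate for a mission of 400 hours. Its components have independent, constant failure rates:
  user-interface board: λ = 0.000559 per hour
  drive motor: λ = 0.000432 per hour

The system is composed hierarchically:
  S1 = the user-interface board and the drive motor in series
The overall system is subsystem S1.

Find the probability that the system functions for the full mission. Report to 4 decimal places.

0.6727

R(user-interface board) = exp(−0.000559 × 400) = 0.799635
R(drive motor) = exp(−0.000432 × 400) = 0.841306
Series (user-interface board and drive motor): 0.799635 × 0.841306 = 0.6727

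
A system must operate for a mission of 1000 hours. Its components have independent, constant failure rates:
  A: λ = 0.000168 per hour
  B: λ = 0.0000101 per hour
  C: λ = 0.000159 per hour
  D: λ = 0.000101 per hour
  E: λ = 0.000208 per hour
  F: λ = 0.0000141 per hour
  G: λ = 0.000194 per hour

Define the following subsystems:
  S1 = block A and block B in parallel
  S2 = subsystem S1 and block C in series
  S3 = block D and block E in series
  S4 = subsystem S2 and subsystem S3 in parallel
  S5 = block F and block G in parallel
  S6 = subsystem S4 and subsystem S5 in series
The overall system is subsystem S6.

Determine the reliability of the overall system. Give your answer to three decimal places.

R(A) = exp(−0.000168 × 1000) = 0.84535
R(B) = exp(−0.0000101 × 1000) = 0.98995
R(C) = exp(−0.000159 × 1000) = 0.85300
R(D) = exp(−0.000101 × 1000) = 0.90393
R(E) = exp(−0.000208 × 1000) = 0.81221
R(F) = exp(−0.0000141 × 1000) = 0.98600
R(G) = exp(−0.000194 × 1000) = 0.82366
Parallel (A and B): 1 − (1 − 0.84535)(1 − 0.98995) = 0.99845
Series ([0.99845] and C): 0.99845 × 0.85300 = 0.85168
Series (D and E): 0.90393 × 0.81221 = 0.73418
Parallel ([0.85168] and [0.73418]): 1 − (1 − 0.85168)(1 − 0.73418) = 0.96057
Parallel (F and G): 1 − (1 − 0.98600)(1 − 0.82366) = 0.99753
Series ([0.96057] and [0.99753]): 0.96057 × 0.99753 = 0.958

0.958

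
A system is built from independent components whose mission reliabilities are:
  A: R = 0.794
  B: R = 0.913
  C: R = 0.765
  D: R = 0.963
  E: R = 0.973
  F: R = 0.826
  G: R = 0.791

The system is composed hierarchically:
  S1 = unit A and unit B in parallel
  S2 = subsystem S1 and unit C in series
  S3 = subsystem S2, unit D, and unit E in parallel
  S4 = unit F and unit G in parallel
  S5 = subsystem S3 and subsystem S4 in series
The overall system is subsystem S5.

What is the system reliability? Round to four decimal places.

0.9634

Parallel (A and B): 1 − (1 − 0.794000)(1 − 0.913000) = 0.982078
Series ([0.982078] and C): 0.982078 × 0.765000 = 0.751290
Parallel ([0.751290], D, and E): 1 − (1 − 0.751290)(1 − 0.963000)(1 − 0.973000) = 0.999752
Parallel (F and G): 1 − (1 − 0.826000)(1 − 0.791000) = 0.963634
Series ([0.999752] and [0.963634]): 0.999752 × 0.963634 = 0.9634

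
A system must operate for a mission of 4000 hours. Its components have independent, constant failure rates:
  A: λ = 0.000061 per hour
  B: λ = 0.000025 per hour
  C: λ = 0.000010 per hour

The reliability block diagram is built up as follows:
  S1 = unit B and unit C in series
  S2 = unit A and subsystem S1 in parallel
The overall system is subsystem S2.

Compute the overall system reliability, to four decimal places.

R(A) = exp(−0.000061 × 4000) = 0.783488
R(B) = exp(−0.000025 × 4000) = 0.904837
R(C) = exp(−0.000010 × 4000) = 0.960789
Series (B and C): 0.904837 × 0.960789 = 0.869357
Parallel (A and [0.869357]): 1 − (1 − 0.783488)(1 − 0.869357) = 0.9717

0.9717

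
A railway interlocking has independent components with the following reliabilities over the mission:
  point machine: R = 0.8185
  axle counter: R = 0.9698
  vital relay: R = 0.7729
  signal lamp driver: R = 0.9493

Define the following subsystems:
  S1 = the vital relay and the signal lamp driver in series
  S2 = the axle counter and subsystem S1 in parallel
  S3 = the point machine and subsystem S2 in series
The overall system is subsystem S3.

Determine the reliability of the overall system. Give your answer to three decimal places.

Series (vital relay and signal lamp driver): 0.77290 × 0.94930 = 0.73371
Parallel (axle counter and [0.73371]): 1 − (1 − 0.96980)(1 − 0.73371) = 0.99196
Series (point machine and [0.99196]): 0.81850 × 0.99196 = 0.812

0.812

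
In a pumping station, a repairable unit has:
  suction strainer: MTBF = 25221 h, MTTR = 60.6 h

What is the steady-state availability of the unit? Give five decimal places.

0.99760

A(suction strainer) = MTBF/(MTBF+MTTR) = 25221/(25221+60.6) = 0.99760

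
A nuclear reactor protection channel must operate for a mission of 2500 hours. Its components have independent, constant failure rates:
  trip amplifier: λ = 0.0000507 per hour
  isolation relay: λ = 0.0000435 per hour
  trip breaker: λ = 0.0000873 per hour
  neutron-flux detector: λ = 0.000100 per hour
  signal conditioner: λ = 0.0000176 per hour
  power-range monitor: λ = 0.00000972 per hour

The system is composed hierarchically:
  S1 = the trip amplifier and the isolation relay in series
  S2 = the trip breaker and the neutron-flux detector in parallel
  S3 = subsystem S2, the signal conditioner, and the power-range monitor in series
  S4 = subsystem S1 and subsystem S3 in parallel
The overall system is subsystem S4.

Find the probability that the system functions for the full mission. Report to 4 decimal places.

R(trip amplifier) = exp(−0.0000507 × 2500) = 0.880954
R(isolation relay) = exp(−0.0000435 × 2500) = 0.896955
R(trip breaker) = exp(−0.0000873 × 2500) = 0.803924
R(neutron-flux detector) = exp(−0.000100 × 2500) = 0.778801
R(signal conditioner) = exp(−0.0000176 × 2500) = 0.956954
R(power-range monitor) = exp(−0.00000972 × 2500) = 0.975993
Series (trip amplifier and isolation relay): 0.880954 × 0.896955 = 0.790176
Parallel (trip breaker and neutron-flux detector): 1 − (1 − 0.803924)(1 − 0.778801) = 0.956628
Series ([0.956628], signal conditioner, and power-range monitor): 0.956628 × 0.956954 × 0.975993 = 0.893472
Parallel ([0.790176] and [0.893472]): 1 − (1 − 0.790176)(1 − 0.893472) = 0.9776

0.9776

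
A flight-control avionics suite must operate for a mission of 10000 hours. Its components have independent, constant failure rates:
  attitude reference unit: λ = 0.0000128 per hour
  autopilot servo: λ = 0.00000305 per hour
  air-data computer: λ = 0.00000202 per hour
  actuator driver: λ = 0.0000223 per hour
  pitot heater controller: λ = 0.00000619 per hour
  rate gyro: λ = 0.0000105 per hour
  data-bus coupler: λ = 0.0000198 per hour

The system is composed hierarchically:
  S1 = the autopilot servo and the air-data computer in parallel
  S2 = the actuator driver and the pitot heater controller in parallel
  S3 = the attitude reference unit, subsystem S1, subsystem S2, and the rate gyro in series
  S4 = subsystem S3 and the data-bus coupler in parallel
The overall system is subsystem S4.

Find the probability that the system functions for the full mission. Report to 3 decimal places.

R(attitude reference unit) = exp(−0.0000128 × 10000) = 0.87985
R(autopilot servo) = exp(−0.00000305 × 10000) = 0.96996
R(air-data computer) = exp(−0.00000202 × 10000) = 0.98000
R(actuator driver) = exp(−0.0000223 × 10000) = 0.80011
R(pitot heater controller) = exp(−0.00000619 × 10000) = 0.93998
R(rate gyro) = exp(−0.0000105 × 10000) = 0.90032
R(data-bus coupler) = exp(−0.0000198 × 10000) = 0.82037
Parallel (autopilot servo and air-data computer): 1 − (1 − 0.96996)(1 − 0.98000) = 0.99940
Parallel (actuator driver and pitot heater controller): 1 − (1 − 0.80011)(1 − 0.93998) = 0.98800
Series (attitude reference unit, [0.99940], [0.98800], and rate gyro): 0.87985 × 0.99940 × 0.98800 × 0.90032 = 0.78217
Parallel ([0.78217] and data-bus coupler): 1 − (1 − 0.78217)(1 − 0.82037) = 0.961

0.961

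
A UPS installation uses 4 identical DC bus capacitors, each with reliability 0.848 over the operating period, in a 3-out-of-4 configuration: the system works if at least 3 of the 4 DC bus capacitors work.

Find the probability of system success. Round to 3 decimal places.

0.888

R = Σ_{i=3}^{4} C(4,i) p^i (1−p)^{4−i} with p = 0.848
C(4,3)·0.848^3·0.152^1 = 0.37076
C(4,4)·0.848^4·0.152^0 = 0.51711
Sum = 0.888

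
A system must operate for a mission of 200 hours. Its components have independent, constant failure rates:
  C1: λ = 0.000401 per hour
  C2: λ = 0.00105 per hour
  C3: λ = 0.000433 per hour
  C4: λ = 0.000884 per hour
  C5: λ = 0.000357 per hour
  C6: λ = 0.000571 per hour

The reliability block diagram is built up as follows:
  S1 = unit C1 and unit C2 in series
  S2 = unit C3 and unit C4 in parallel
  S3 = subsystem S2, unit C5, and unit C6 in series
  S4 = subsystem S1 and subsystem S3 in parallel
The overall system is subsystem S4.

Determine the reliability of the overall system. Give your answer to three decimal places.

R(C1) = exp(−0.000401 × 200) = 0.92293
R(C2) = exp(−0.00105 × 200) = 0.81058
R(C3) = exp(−0.000433 × 200) = 0.91704
R(C4) = exp(−0.000884 × 200) = 0.83795
R(C5) = exp(−0.000357 × 200) = 0.93109
R(C6) = exp(−0.000571 × 200) = 0.89208
Series (C1 and C2): 0.92293 × 0.81058 = 0.74811
Parallel (C3 and C4): 1 − (1 − 0.91704)(1 − 0.83795) = 0.98656
Series ([0.98656], C5, and C6): 0.98656 × 0.93109 × 0.89208 = 0.81944
Parallel ([0.74811] and [0.81944]): 1 − (1 − 0.74811)(1 − 0.81944) = 0.955

0.955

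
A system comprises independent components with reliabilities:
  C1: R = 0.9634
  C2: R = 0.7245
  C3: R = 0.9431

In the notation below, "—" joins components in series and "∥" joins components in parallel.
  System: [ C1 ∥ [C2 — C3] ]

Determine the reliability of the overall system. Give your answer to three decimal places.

Series (C2 and C3): 0.72450 × 0.94310 = 0.68328
Parallel (C1 and [0.68328]): 1 − (1 − 0.96340)(1 − 0.68328) = 0.988

0.988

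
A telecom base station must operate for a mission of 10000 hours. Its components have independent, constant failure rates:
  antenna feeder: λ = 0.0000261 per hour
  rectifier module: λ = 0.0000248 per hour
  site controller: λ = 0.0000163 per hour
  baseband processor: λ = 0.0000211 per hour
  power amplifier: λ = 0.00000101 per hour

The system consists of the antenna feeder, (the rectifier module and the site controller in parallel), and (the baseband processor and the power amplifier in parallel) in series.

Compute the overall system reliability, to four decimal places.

R(antenna feeder) = exp(−0.0000261 × 10000) = 0.770281
R(rectifier module) = exp(−0.0000248 × 10000) = 0.780360
R(site controller) = exp(−0.0000163 × 10000) = 0.849591
R(baseband processor) = exp(−0.0000211 × 10000) = 0.809774
R(power amplifier) = exp(−0.00000101 × 10000) = 0.989951
Parallel (rectifier module and site controller): 1 − (1 − 0.780360)(1 − 0.849591) = 0.966964
Parallel (baseband processor and power amplifier): 1 − (1 − 0.809774)(1 − 0.989951) = 0.998088
Series (antenna feeder, [0.966964], and [0.998088]): 0.770281 × 0.966964 × 0.998088 = 0.7434

0.7434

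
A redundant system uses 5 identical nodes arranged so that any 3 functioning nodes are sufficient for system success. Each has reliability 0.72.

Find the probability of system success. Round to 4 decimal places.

R = Σ_{i=3}^{5} C(5,i) p^i (1−p)^{5−i} with p = 0.72
C(5,3)·0.72^3·0.28^2 = 0.292626
C(5,4)·0.72^4·0.28^1 = 0.376234
C(5,5)·0.72^5·0.28^0 = 0.193492
Sum = 0.8624

0.8624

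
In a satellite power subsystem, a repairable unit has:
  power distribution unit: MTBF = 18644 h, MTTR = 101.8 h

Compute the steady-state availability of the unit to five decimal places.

0.99457

A(power distribution unit) = MTBF/(MTBF+MTTR) = 18644/(18644+101.8) = 0.99457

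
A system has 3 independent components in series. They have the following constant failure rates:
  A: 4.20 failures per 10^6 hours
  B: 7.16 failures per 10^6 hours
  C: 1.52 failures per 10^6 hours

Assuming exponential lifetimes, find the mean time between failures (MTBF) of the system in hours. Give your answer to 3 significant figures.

77600

Series of exponential components: λ_sys = Σ λ_i
λ_sys = 0.00000420 + 0.00000716 + 0.00000152 = 1.2880e-05 /h
MTBF = 1 / λ_sys = 77600 h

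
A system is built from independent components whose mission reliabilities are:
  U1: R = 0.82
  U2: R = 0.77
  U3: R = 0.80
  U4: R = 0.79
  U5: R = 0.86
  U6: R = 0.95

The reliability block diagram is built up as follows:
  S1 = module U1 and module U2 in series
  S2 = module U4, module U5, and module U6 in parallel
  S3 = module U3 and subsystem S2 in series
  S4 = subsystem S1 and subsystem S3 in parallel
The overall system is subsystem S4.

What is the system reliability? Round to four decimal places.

Series (U1 and U2): 0.820000 × 0.770000 = 0.631400
Parallel (U4, U5, and U6): 1 − (1 − 0.790000)(1 − 0.860000)(1 − 0.950000) = 0.998530
Series (U3 and [0.998530]): 0.800000 × 0.998530 = 0.798824
Parallel ([0.631400] and [0.798824]): 1 − (1 − 0.631400)(1 − 0.798824) = 0.9258

0.9258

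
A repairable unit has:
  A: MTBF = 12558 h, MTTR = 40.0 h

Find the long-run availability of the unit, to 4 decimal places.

0.9968

A(A) = MTBF/(MTBF+MTTR) = 12558/(12558+40.0) = 0.9968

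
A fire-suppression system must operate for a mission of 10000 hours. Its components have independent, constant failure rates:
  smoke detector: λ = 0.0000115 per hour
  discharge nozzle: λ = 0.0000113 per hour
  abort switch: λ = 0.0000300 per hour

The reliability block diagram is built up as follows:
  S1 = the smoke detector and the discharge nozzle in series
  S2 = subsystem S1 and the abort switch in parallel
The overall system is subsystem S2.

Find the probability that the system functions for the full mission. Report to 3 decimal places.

0.947

R(smoke detector) = exp(−0.0000115 × 10000) = 0.89137
R(discharge nozzle) = exp(−0.0000113 × 10000) = 0.89315
R(abort switch) = exp(−0.0000300 × 10000) = 0.74082
Series (smoke detector and discharge nozzle): 0.89137 × 0.89315 = 0.79613
Parallel ([0.79613] and abort switch): 1 − (1 − 0.79613)(1 − 0.74082) = 0.947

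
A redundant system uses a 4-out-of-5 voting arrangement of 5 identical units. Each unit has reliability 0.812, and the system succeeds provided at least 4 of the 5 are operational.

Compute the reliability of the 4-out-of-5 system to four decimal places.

R = Σ_{i=4}^{5} C(5,i) p^i (1−p)^{5−i} with p = 0.812
C(5,4)·0.812^4·0.188^1 = 0.408650
C(5,5)·0.812^5·0.188^0 = 0.353004
Sum = 0.7617

0.7617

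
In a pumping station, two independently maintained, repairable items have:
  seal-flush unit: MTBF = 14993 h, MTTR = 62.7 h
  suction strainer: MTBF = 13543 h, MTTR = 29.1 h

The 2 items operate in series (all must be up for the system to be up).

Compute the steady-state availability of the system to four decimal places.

A(seal-flush unit) = MTBF/(MTBF+MTTR) = 14993/(14993+62.7) = 0.995835
A(suction strainer) = MTBF/(MTBF+MTTR) = 13543/(13543+29.1) = 0.997856
Series availability: 0.995835 × 0.997856 = 0.9937

0.9937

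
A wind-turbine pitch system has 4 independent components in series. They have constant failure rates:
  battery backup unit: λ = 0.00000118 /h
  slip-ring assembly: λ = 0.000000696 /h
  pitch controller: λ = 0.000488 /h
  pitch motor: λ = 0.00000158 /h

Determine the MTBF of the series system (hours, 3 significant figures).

Series of exponential components: λ_sys = Σ λ_i
λ_sys = 0.00000118 + 0.000000696 + 0.000488 + 0.00000158 = 4.9146e-04 /h
MTBF = 1 / λ_sys = 2030 h

2030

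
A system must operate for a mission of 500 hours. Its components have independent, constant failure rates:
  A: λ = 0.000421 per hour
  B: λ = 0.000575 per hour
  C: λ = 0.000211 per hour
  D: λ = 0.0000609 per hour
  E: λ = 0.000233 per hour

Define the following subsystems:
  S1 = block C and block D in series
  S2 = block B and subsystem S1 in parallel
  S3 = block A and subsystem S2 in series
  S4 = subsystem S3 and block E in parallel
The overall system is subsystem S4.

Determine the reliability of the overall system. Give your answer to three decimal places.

0.976

R(A) = exp(−0.000421 × 500) = 0.81018
R(B) = exp(−0.000575 × 500) = 0.75014
R(C) = exp(−0.000211 × 500) = 0.89987
R(D) = exp(−0.0000609 × 500) = 0.97001
R(E) = exp(−0.000233 × 500) = 0.89003
Series (C and D): 0.89987 × 0.97001 = 0.87288
Parallel (B and [0.87288]): 1 − (1 − 0.75014)(1 − 0.87288) = 0.96824
Series (A and [0.96824]): 0.81018 × 0.96824 = 0.78445
Parallel ([0.78445] and E): 1 − (1 − 0.78445)(1 − 0.89003) = 0.976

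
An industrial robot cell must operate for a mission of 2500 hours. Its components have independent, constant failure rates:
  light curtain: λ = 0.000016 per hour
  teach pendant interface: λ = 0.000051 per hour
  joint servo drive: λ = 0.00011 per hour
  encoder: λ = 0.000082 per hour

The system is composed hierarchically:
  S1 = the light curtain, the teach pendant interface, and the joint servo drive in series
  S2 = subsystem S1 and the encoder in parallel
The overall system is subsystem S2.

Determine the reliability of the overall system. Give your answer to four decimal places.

R(light curtain) = exp(−0.000016 × 2500) = 0.960789
R(teach pendant interface) = exp(−0.000051 × 2500) = 0.880293
R(joint servo drive) = exp(−0.00011 × 2500) = 0.759572
R(encoder) = exp(−0.000082 × 2500) = 0.814647
Series (light curtain, teach pendant interface, and joint servo drive): 0.960789 × 0.880293 × 0.759572 = 0.642428
Parallel ([0.642428] and encoder): 1 − (1 − 0.642428)(1 − 0.814647) = 0.9337

0.9337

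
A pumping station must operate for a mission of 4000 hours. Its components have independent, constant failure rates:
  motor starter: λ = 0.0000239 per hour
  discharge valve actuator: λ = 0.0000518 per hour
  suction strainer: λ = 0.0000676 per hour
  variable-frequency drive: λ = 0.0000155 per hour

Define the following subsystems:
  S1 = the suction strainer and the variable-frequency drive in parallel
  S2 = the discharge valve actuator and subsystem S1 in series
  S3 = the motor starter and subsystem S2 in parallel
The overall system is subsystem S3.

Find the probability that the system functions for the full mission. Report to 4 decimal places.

R(motor starter) = exp(−0.0000239 × 4000) = 0.908827
R(discharge valve actuator) = exp(−0.0000518 × 4000) = 0.812857
R(suction strainer) = exp(−0.0000676 × 4000) = 0.763074
R(variable-frequency drive) = exp(−0.0000155 × 4000) = 0.939883
Parallel (suction strainer and variable-frequency drive): 1 − (1 − 0.763074)(1 − 0.939883) = 0.985757
Series (discharge valve actuator and [0.985757]): 0.812857 × 0.985757 = 0.801279
Parallel (motor starter and [0.801279]): 1 − (1 − 0.908827)(1 − 0.801279) = 0.9819

0.9819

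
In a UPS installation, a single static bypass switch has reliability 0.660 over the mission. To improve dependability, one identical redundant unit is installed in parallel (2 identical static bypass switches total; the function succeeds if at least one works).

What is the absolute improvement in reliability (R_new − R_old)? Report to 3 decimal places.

0.224

R_before = 0.660
R_after = 1 − (1 − 0.660)^2 = 0.884
ΔR = 0.884 − 0.660 = 0.224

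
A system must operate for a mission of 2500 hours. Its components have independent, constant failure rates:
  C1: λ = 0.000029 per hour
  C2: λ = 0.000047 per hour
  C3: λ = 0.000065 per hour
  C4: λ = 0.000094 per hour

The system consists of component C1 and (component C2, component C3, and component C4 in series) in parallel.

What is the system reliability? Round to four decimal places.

0.9719

R(C1) = exp(−0.000029 × 2500) = 0.930066
R(C2) = exp(−0.000047 × 2500) = 0.889141
R(C3) = exp(−0.000065 × 2500) = 0.850016
R(C4) = exp(−0.000094 × 2500) = 0.790571
Series (C2, C3, and C4): 0.889141 × 0.850016 × 0.790571 = 0.597501
Parallel (C1 and [0.597501]): 1 − (1 − 0.930066)(1 − 0.597501) = 0.9719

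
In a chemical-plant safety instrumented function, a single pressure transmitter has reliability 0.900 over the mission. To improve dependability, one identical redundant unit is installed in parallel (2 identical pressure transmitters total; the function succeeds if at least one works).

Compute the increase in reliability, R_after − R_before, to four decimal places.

0.0900

R_before = 0.900
R_after = 1 − (1 − 0.900)^2 = 0.9900
ΔR = 0.9900 − 0.900 = 0.0900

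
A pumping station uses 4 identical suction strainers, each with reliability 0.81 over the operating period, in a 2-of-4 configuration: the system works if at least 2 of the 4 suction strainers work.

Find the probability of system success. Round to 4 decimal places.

R = Σ_{i=2}^{4} C(4,i) p^i (1−p)^{4−i} with p = 0.81
C(4,2)·0.81^2·0.19^2 = 0.142111
C(4,3)·0.81^3·0.19^1 = 0.403895
C(4,4)·0.81^4·0.19^0 = 0.430467
Sum = 0.9765

0.9765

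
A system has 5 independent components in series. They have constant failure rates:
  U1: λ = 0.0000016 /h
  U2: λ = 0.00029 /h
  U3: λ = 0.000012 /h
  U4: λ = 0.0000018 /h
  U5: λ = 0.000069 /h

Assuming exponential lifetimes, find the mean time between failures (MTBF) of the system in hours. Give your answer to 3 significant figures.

Series of exponential components: λ_sys = Σ λ_i
λ_sys = 0.0000016 + 0.00029 + 0.000012 + 0.0000018 + 0.000069 = 3.7440e-04 /h
MTBF = 1 / λ_sys = 2670 h

2670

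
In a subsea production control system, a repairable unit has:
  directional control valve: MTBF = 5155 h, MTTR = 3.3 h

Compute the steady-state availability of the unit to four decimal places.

A(directional control valve) = MTBF/(MTBF+MTTR) = 5155/(5155+3.3) = 0.9994

0.9994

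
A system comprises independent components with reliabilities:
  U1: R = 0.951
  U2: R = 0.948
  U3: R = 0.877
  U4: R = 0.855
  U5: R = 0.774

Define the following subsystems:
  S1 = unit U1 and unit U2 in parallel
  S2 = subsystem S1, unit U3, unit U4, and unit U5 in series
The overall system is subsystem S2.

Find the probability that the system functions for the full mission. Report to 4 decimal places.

Parallel (U1 and U2): 1 − (1 − 0.951000)(1 − 0.948000) = 0.997452
Series ([0.997452], U3, U4, and U5): 0.997452 × 0.877000 × 0.855000 × 0.774000 = 0.5789

0.5789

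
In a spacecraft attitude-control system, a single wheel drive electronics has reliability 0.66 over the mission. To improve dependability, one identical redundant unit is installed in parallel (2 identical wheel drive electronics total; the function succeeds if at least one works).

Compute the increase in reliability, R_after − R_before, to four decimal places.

0.2244

R_before = 0.66
R_after = 1 − (1 − 0.66)^2 = 0.8844
ΔR = 0.8844 − 0.66 = 0.2244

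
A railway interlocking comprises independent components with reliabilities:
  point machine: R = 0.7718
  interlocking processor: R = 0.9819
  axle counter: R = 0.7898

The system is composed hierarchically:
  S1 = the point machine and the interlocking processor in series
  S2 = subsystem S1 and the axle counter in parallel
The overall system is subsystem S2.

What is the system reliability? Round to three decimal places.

Series (point machine and interlocking processor): 0.77180 × 0.98190 = 0.75783
Parallel ([0.75783] and axle counter): 1 − (1 − 0.75783)(1 − 0.78980) = 0.949

0.949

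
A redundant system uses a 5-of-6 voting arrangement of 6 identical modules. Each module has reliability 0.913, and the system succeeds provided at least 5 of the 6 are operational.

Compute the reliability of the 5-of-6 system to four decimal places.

R = Σ_{i=5}^{6} C(6,i) p^i (1−p)^{6−i} with p = 0.913
C(6,5)·0.913^5·0.087^1 = 0.331150
C(6,6)·0.913^6·0.087^0 = 0.579195
Sum = 0.9103

0.9103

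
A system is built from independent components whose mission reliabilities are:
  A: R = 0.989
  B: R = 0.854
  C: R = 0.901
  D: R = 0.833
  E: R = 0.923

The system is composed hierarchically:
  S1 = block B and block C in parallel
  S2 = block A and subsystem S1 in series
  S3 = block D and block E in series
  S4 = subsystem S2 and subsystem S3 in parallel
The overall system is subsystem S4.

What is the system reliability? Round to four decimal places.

0.9942

Parallel (B and C): 1 − (1 − 0.854000)(1 − 0.901000) = 0.985546
Series (A and [0.985546]): 0.989000 × 0.985546 = 0.974705
Series (D and E): 0.833000 × 0.923000 = 0.768859
Parallel ([0.974705] and [0.768859]): 1 − (1 − 0.974705)(1 − 0.768859) = 0.9942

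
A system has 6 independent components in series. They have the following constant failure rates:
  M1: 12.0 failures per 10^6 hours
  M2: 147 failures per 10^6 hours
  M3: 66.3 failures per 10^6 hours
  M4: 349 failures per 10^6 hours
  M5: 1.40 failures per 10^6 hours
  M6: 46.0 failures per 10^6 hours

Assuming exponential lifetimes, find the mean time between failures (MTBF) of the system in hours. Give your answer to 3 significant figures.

Series of exponential components: λ_sys = Σ λ_i
λ_sys = 0.0000120 + 0.000147 + 0.0000663 + 0.000349 + 0.00000140 + 0.0000460 = 6.2170e-04 /h
MTBF = 1 / λ_sys = 1610 h

1610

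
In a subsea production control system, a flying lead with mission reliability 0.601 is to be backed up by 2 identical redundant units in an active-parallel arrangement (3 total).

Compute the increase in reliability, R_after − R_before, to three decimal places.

0.335

R_before = 0.601
R_after = 1 − (1 − 0.601)^3 = 0.936
ΔR = 0.936 − 0.601 = 0.335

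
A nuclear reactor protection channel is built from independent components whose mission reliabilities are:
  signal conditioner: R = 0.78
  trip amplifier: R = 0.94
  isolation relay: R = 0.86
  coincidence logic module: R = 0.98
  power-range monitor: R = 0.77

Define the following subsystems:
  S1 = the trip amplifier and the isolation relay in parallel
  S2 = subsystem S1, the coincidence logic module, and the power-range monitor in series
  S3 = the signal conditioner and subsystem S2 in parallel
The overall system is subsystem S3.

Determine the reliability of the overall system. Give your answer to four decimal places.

0.9446

Parallel (trip amplifier and isolation relay): 1 − (1 − 0.940000)(1 − 0.860000) = 0.991600
Series ([0.991600], coincidence logic module, and power-range monitor): 0.991600 × 0.980000 × 0.770000 = 0.748261
Parallel (signal conditioner and [0.748261]): 1 − (1 − 0.780000)(1 − 0.748261) = 0.9446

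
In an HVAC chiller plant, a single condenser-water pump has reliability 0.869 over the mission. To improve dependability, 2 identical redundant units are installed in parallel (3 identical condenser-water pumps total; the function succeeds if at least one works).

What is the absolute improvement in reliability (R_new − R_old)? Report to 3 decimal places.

0.129

R_before = 0.869
R_after = 1 − (1 − 0.869)^3 = 0.998
ΔR = 0.998 − 0.869 = 0.129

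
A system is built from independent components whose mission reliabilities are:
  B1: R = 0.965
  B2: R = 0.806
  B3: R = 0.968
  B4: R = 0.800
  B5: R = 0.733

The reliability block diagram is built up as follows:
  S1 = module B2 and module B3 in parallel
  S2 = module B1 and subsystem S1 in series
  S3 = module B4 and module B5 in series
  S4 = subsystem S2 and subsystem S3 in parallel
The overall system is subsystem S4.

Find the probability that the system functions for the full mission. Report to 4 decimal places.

0.9830

Parallel (B2 and B3): 1 − (1 − 0.806000)(1 − 0.968000) = 0.993792
Series (B1 and [0.993792]): 0.965000 × 0.993792 = 0.959009
Series (B4 and B5): 0.800000 × 0.733000 = 0.586400
Parallel ([0.959009] and [0.586400]): 1 − (1 − 0.959009)(1 − 0.586400) = 0.9830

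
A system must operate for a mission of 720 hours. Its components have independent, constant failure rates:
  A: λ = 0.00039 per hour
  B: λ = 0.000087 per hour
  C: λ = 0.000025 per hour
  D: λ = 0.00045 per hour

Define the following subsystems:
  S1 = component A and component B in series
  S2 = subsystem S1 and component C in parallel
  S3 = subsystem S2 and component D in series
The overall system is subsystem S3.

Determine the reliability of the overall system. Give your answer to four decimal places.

R(A) = exp(−0.00039 × 720) = 0.755179
R(B) = exp(−0.000087 × 720) = 0.939282
R(C) = exp(−0.000025 × 720) = 0.982161
R(D) = exp(−0.00045 × 720) = 0.723250
Series (A and B): 0.755179 × 0.939282 = 0.709326
Parallel ([0.709326] and C): 1 − (1 − 0.709326)(1 − 0.982161) = 0.994815
Series ([0.994815] and D): 0.994815 × 0.723250 = 0.7195

0.7195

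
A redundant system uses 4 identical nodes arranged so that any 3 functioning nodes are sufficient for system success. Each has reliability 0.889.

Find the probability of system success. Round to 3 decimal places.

0.937

R = Σ_{i=3}^{4} C(4,i) p^i (1−p)^{4−i} with p = 0.889
C(4,3)·0.889^3·0.111^1 = 0.31195
C(4,4)·0.889^4·0.111^0 = 0.62461
Sum = 0.937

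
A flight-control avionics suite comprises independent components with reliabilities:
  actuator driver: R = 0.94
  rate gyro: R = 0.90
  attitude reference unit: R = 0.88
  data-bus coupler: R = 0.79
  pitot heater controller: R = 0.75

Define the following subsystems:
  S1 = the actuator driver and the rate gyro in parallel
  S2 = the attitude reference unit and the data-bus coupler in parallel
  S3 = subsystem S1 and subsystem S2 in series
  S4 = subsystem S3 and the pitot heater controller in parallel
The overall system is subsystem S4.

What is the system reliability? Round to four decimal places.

0.9922

Parallel (actuator driver and rate gyro): 1 − (1 − 0.940000)(1 − 0.900000) = 0.994000
Parallel (attitude reference unit and data-bus coupler): 1 − (1 − 0.880000)(1 − 0.790000) = 0.974800
Series ([0.994000] and [0.974800]): 0.994000 × 0.974800 = 0.968951
Parallel ([0.968951] and pitot heater controller): 1 − (1 − 0.968951)(1 − 0.750000) = 0.9922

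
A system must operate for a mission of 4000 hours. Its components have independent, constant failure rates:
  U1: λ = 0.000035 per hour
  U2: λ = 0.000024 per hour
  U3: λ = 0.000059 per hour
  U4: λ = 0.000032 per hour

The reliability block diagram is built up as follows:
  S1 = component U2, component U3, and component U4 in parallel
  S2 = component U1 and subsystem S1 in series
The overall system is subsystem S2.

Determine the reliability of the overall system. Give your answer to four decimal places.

R(U1) = exp(−0.000035 × 4000) = 0.869358
R(U2) = exp(−0.000024 × 4000) = 0.908464
R(U3) = exp(−0.000059 × 4000) = 0.789781
R(U4) = exp(−0.000032 × 4000) = 0.879853
Parallel (U2, U3, and U4): 1 − (1 − 0.908464)(1 − 0.789781)(1 − 0.879853) = 0.997688
Series (U1 and [0.997688]): 0.869358 × 0.997688 = 0.8673

0.8673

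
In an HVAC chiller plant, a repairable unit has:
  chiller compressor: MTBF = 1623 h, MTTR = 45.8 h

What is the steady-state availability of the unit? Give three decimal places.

0.973

A(chiller compressor) = MTBF/(MTBF+MTTR) = 1623/(1623+45.8) = 0.973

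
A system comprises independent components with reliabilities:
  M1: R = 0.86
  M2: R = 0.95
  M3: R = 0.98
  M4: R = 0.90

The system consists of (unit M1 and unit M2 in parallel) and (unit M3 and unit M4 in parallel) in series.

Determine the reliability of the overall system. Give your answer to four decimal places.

Parallel (M1 and M2): 1 − (1 − 0.860000)(1 − 0.950000) = 0.993000
Parallel (M3 and M4): 1 − (1 − 0.980000)(1 − 0.900000) = 0.998000
Series ([0.993000] and [0.998000]): 0.993000 × 0.998000 = 0.9910

0.9910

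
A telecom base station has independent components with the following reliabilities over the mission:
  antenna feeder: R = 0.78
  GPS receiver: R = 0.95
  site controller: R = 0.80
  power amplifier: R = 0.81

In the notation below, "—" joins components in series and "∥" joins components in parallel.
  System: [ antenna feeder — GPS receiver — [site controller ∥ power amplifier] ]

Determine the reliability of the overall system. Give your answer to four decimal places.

Parallel (site controller and power amplifier): 1 − (1 − 0.800000)(1 − 0.810000) = 0.962000
Series (antenna feeder, GPS receiver, and [0.962000]): 0.780000 × 0.950000 × 0.962000 = 0.7128

0.7128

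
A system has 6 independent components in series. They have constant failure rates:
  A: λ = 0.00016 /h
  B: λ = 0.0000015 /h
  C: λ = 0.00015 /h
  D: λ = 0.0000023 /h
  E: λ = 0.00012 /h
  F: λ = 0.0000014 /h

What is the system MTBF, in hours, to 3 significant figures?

2300

Series of exponential components: λ_sys = Σ λ_i
λ_sys = 0.00016 + 0.0000015 + 0.00015 + 0.0000023 + 0.00012 + 0.0000014 = 4.3520e-04 /h
MTBF = 1 / λ_sys = 2300 h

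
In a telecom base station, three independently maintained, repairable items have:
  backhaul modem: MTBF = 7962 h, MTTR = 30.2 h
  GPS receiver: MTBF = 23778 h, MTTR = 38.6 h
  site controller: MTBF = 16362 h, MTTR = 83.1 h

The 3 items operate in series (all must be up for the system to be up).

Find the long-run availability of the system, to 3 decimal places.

0.990

A(backhaul modem) = MTBF/(MTBF+MTTR) = 7962/(7962+30.2) = 0.996221
A(GPS receiver) = MTBF/(MTBF+MTTR) = 23778/(23778+38.6) = 0.998379
A(site controller) = MTBF/(MTBF+MTTR) = 16362/(16362+83.1) = 0.994947
Series availability: 0.996221 × 0.998379 × 0.994947 = 0.990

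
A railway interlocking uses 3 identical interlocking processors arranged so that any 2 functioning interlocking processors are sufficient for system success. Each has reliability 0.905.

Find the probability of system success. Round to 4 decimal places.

R = Σ_{i=2}^{3} C(3,i) p^i (1−p)^{3−i} with p = 0.905
C(3,2)·0.905^2·0.095^1 = 0.233422
C(3,3)·0.905^3·0.095^0 = 0.741218
Sum = 0.9746

0.9746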